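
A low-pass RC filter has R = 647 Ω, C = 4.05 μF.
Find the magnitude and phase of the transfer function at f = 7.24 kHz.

Step 1 — Angular frequency: ω = 2π·7240 = 4.549e+04 rad/s.
Step 2 — Transfer function: H(jω) = 1/(1 + jωRC).
Step 3 — Denominator: 1 + jωRC = 1 + j·4.549e+04·647·4.05e-06 = 1 + j119.2.
Step 4 — H = 7.037e-05 - j0.008389.
Step 5 — Magnitude: |H| = 0.008389 (-41.5 dB); phase: φ = -89.5°.

|H| = 0.008389 (-41.5 dB), φ = -89.5°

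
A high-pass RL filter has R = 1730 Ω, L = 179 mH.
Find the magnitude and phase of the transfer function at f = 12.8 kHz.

Step 1 — Angular frequency: ω = 2π·1.28e+04 = 8.042e+04 rad/s.
Step 2 — Transfer function: H(jω) = jωL/(R + jωL).
Step 3 — Numerator jωL = j·1.44e+04; denominator R + jωL = 1730 + j1.44e+04.
Step 4 — H = 0.9858 + j0.1185.
Step 5 — Magnitude: |H| = 0.9929 (-0.1 dB); phase: φ = 6.9°.

|H| = 0.9929 (-0.1 dB), φ = 6.9°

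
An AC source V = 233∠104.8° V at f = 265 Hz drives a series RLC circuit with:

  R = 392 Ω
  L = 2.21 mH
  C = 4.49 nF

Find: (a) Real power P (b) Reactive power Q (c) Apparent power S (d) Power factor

Step 1 — Angular frequency: ω = 2π·f = 2π·265 = 1665 rad/s.
Step 2 — Component impedances:
  R: Z = R = 392 Ω
  L: Z = jωL = j·1665·0.00221 = 0 + j3.68 Ω
  C: Z = 1/(jωC) = -j/(ω·C) = 0 - j1.338e+05 Ω
Step 3 — Series combination: Z_total = R + L + C = 392 - j1.338e+05 Ω = 1.338e+05∠-89.8° Ω.
Step 4 — Source phasor: V = 233∠104.8° V = -59.52 + j225.3 V.
Step 5 — Current: I = V / Z = -0.001685 - j0.00044 A = 0.001742∠-165.4° A.
Step 6 — Complex power: S = V·I* = 0.001189 - j0.4059 VA.
Step 7 — Real power: P = Re(S) = 0.001189 W.
Step 8 — Reactive power: Q = Im(S) = -0.4059 VAR.
Step 9 — Apparent power: |S| = 0.4059 VA.
Step 10 — Power factor: PF = P/|S| = 0.002931 (leading).

(a) P = 0.001189 W  (b) Q = -0.4059 VAR  (c) S = 0.4059 VA  (d) PF = 0.002931 (leading)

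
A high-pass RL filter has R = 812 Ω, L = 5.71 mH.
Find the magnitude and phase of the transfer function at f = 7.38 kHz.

Step 1 — Angular frequency: ω = 2π·7380 = 4.637e+04 rad/s.
Step 2 — Transfer function: H(jω) = jωL/(R + jωL).
Step 3 — Numerator jωL = j·264.8; denominator R + jωL = 812 + j264.8.
Step 4 — H = 0.09611 + j0.2947.
Step 5 — Magnitude: |H| = 0.31 (-10.2 dB); phase: φ = 71.9°.

|H| = 0.31 (-10.2 dB), φ = 71.9°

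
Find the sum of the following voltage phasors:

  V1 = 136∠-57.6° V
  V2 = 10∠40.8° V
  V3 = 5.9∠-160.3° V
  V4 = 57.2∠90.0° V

Step 1 — Convert each phasor to rectangular form:
  V1 = 136·(cos(-57.6°) + j·sin(-57.6°)) = 72.87 - j114.8 V
  V2 = 10·(cos(40.8°) + j·sin(40.8°)) = 7.57 + j6.534 V
  V3 = 5.9·(cos(-160.3°) + j·sin(-160.3°)) = -5.555 - j1.989 V
  V4 = 57.2·(cos(90.0°) + j·sin(90.0°)) = 0 + j57.2 V
Step 2 — Sum components: V_total = 74.89 - j53.08 V.
Step 3 — Convert to polar: |V_total| = 91.79 V, ∠V_total = -35.3°.

V_total = 91.79∠-35.3° V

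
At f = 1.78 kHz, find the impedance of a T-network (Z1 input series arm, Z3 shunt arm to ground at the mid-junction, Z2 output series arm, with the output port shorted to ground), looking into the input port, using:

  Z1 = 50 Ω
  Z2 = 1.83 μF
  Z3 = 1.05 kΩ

Step 1 — Angular frequency: ω = 2π·f = 2π·1780 = 1.118e+04 rad/s.
Step 2 — Component impedances:
  Z1: Z = R = 50 Ω
  Z2: Z = 1/(jωC) = -j/(ω·C) = 0 - j48.86 Ω
  Z3: Z = R = 1050 Ω
Step 3 — With the output port shorted to ground, the output series arm Z2 runs from the junction to ground; the shunt arm Z3 also runs from the junction to ground. They appear in parallel: Z3 || Z2 = 2.269 - j48.75 Ω.
Step 4 — Series with input arm Z1: Z_in = Z1 + (Z3 || Z2) = 52.27 - j48.75 Ω = 71.48∠-43.0° Ω.

Z = 52.27 - j48.75 Ω = 71.48∠-43.0° Ω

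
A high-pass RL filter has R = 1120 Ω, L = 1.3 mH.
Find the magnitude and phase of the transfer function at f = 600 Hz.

Step 1 — Angular frequency: ω = 2π·600 = 3770 rad/s.
Step 2 — Transfer function: H(jω) = jωL/(R + jωL).
Step 3 — Numerator jωL = j·4.901; denominator R + jωL = 1120 + j4.901.
Step 4 — H = 1.915e-05 + j0.004376.
Step 5 — Magnitude: |H| = 0.004376 (-47.2 dB); phase: φ = 89.7°.

|H| = 0.004376 (-47.2 dB), φ = 89.7°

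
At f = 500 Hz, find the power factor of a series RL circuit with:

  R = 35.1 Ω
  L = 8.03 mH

Step 1 — Angular frequency: ω = 2π·f = 2π·500 = 3142 rad/s.
Step 2 — Component impedances:
  R: Z = R = 35.1 Ω
  L: Z = jωL = j·3142·0.00803 = 0 + j25.23 Ω
Step 3 — Series combination: Z_total = R + L = 35.1 + j25.23 Ω = 43.23∠35.7° Ω.
Step 4 — Power factor: PF = cos(φ) = Re(Z)/|Z| = 35.1/43.225 = 0.812.
Step 5 — Type: Im(Z) = 25.23 ⇒ lagging (phase φ = 35.7°).

PF = 0.812 (lagging, φ = 35.7°)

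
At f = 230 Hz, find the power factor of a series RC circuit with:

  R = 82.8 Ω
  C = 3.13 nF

Step 1 — Angular frequency: ω = 2π·f = 2π·230 = 1445 rad/s.
Step 2 — Component impedances:
  R: Z = R = 82.8 Ω
  C: Z = 1/(jωC) = -j/(ω·C) = 0 - j2.211e+05 Ω
Step 3 — Series combination: Z_total = R + C = 82.8 - j2.211e+05 Ω = 2.211e+05∠-90.0° Ω.
Step 4 — Power factor: PF = cos(φ) = Re(Z)/|Z| = 82.8/2.211e+05 = 0.0003745.
Step 5 — Type: Im(Z) = -2.211e+05 ⇒ leading (phase φ = -90.0°).

PF = 0.0003745 (leading, φ = -90.0°)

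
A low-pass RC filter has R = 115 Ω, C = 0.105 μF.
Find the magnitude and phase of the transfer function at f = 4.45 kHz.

Step 1 — Angular frequency: ω = 2π·4450 = 2.796e+04 rad/s.
Step 2 — Transfer function: H(jω) = 1/(1 + jωRC).
Step 3 — Denominator: 1 + jωRC = 1 + j·2.796e+04·115·1.05e-07 = 1 + j0.3376.
Step 4 — H = 0.8977 - j0.3031.
Step 5 — Magnitude: |H| = 0.9475 (-0.5 dB); phase: φ = -18.7°.

|H| = 0.9475 (-0.5 dB), φ = -18.7°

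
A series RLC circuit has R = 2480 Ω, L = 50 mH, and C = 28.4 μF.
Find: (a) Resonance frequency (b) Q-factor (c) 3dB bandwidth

Step 1 — Resonance: ω₀ = 1/√(LC) = 1/√(0.05·2.84e-05) = 839.2 rad/s.
Step 2 — f₀ = ω₀/(2π) = 133.6 Hz.
Step 3 — Series Q: Q = ω₀L/R = 839.2·0.05/2480 = 0.01692.
Step 4 — Bandwidth: Δω = ω₀/Q = 4.96e+04 rad/s; BW = Δω/(2π) = 7894 Hz.

(a) f₀ = 133.6 Hz  (b) Q = 0.01692  (c) BW = 7894 Hz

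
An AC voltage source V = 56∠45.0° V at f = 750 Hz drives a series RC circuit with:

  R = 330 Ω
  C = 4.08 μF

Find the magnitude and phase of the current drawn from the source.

Step 1 — Angular frequency: ω = 2π·f = 2π·750 = 4712 rad/s.
Step 2 — Component impedances:
  R: Z = R = 330 Ω
  C: Z = 1/(jωC) = -j/(ω·C) = 0 - j52.01 Ω
Step 3 — Series combination: Z_total = R + C = 330 - j52.01 Ω = 334.1∠-9.0° Ω.
Step 4 — Source phasor: V = 56∠45.0° V = 39.6 + j39.6 V.
Step 5 — Ohm's law: I = V / Z_total = (39.6 + j39.6) / (330 - j52.01) = 0.09863 + j0.1355 A.
Step 6 — Convert to polar: |I| = 0.1676 A, ∠I = 54.0°.

I = 0.1676∠54.0° A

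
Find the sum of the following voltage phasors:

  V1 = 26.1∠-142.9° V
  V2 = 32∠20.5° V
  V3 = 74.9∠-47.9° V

Step 1 — Convert each phasor to rectangular form:
  V1 = 26.1·(cos(-142.9°) + j·sin(-142.9°)) = -20.82 - j15.74 V
  V2 = 32·(cos(20.5°) + j·sin(20.5°)) = 29.97 + j11.21 V
  V3 = 74.9·(cos(-47.9°) + j·sin(-47.9°)) = 50.21 - j55.57 V
Step 2 — Sum components: V_total = 59.37 - j60.11 V.
Step 3 — Convert to polar: |V_total| = 84.49 V, ∠V_total = -45.4°.

V_total = 84.49∠-45.4° V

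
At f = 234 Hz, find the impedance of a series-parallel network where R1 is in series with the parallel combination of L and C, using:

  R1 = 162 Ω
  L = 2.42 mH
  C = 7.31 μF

Step 1 — Angular frequency: ω = 2π·f = 2π·234 = 1470 rad/s.
Step 2 — Component impedances:
  R1: Z = R = 162 Ω
  L: Z = jωL = j·1470·0.00242 = 0 + j3.558 Ω
  C: Z = 1/(jωC) = -j/(ω·C) = 0 - j93.04 Ω
Step 3 — Parallel branch: L || C = 1/(1/L + 1/C) = 0 + j3.7 Ω.
Step 4 — Series with R1: Z_total = R1 + (L || C) = 162 + j3.7 Ω = 162∠1.3° Ω.

Z = 162 + j3.7 Ω = 162∠1.3° Ω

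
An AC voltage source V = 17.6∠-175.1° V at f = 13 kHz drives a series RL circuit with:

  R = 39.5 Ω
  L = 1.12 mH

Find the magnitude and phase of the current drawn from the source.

Step 1 — Angular frequency: ω = 2π·f = 2π·1.3e+04 = 8.168e+04 rad/s.
Step 2 — Component impedances:
  R: Z = R = 39.5 Ω
  L: Z = jωL = j·8.168e+04·0.00112 = 0 + j91.48 Ω
Step 3 — Series combination: Z_total = R + L = 39.5 + j91.48 Ω = 99.65∠66.6° Ω.
Step 4 — Source phasor: V = 17.6∠-175.1° V = -17.54 - j1.503 V.
Step 5 — Ohm's law: I = V / Z_total = (-17.54 - j1.503) / (39.5 + j91.48) = -0.08361 + j0.1556 A.
Step 6 — Convert to polar: |I| = 0.1766 A, ∠I = 118.3°.

I = 0.1766∠118.3° A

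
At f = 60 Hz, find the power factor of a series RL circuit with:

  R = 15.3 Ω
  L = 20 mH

Step 1 — Angular frequency: ω = 2π·f = 2π·60 = 377 rad/s.
Step 2 — Component impedances:
  R: Z = R = 15.3 Ω
  L: Z = jωL = j·377·0.02 = 0 + j7.54 Ω
Step 3 — Series combination: Z_total = R + L = 15.3 + j7.54 Ω = 17.06∠26.2° Ω.
Step 4 — Power factor: PF = cos(φ) = Re(Z)/|Z| = 15.3/17.057 = 0.897.
Step 5 — Type: Im(Z) = 7.54 ⇒ lagging (phase φ = 26.2°).

PF = 0.897 (lagging, φ = 26.2°)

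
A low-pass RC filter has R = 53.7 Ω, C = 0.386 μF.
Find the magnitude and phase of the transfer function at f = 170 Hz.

Step 1 — Angular frequency: ω = 2π·170 = 1068 rad/s.
Step 2 — Transfer function: H(jω) = 1/(1 + jωRC).
Step 3 — Denominator: 1 + jωRC = 1 + j·1068·53.7·3.86e-07 = 1 + j0.02214.
Step 4 — H = 0.9995 - j0.02213.
Step 5 — Magnitude: |H| = 0.9998 (-0.0 dB); phase: φ = -1.3°.

|H| = 0.9998 (-0.0 dB), φ = -1.3°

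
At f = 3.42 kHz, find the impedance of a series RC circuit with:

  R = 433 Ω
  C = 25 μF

Step 1 — Angular frequency: ω = 2π·f = 2π·3420 = 2.149e+04 rad/s.
Step 2 — Component impedances:
  R: Z = R = 433 Ω
  C: Z = 1/(jωC) = -j/(ω·C) = 0 - j1.861 Ω
Step 3 — Series combination: Z_total = R + C = 433 - j1.861 Ω = 433∠-0.2° Ω.

Z = 433 - j1.861 Ω = 433∠-0.2° Ω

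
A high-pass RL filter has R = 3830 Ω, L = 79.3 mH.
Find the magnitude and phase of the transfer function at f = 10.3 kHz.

Step 1 — Angular frequency: ω = 2π·1.03e+04 = 6.472e+04 rad/s.
Step 2 — Transfer function: H(jω) = jωL/(R + jωL).
Step 3 — Numerator jωL = j·5132; denominator R + jωL = 3830 + j5132.
Step 4 — H = 0.6423 + j0.4793.
Step 5 — Magnitude: |H| = 0.8014 (-1.9 dB); phase: φ = 36.7°.

|H| = 0.8014 (-1.9 dB), φ = 36.7°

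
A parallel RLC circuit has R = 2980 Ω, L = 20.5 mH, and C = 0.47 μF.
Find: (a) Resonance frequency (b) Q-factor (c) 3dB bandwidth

Step 1 — Resonance: ω₀ = 1/√(LC) = 1/√(0.0205·4.7e-07) = 1.019e+04 rad/s.
Step 2 — f₀ = ω₀/(2π) = 1621 Hz.
Step 3 — Parallel Q: Q = R/(ω₀L) = 2980/(1.019e+04·0.0205) = 14.27.
Step 4 — Bandwidth: Δω = ω₀/Q = 714 rad/s; BW = Δω/(2π) = 113.6 Hz.

(a) f₀ = 1621 Hz  (b) Q = 14.27  (c) BW = 113.6 Hz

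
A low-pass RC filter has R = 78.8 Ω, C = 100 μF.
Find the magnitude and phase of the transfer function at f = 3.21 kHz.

Step 1 — Angular frequency: ω = 2π·3210 = 2.017e+04 rad/s.
Step 2 — Transfer function: H(jω) = 1/(1 + jωRC).
Step 3 — Denominator: 1 + jωRC = 1 + j·2.017e+04·78.8·0.0001 = 1 + j158.9.
Step 4 — H = 3.959e-05 - j0.006292.
Step 5 — Magnitude: |H| = 0.006292 (-44.0 dB); phase: φ = -89.6°.

|H| = 0.006292 (-44.0 dB), φ = -89.6°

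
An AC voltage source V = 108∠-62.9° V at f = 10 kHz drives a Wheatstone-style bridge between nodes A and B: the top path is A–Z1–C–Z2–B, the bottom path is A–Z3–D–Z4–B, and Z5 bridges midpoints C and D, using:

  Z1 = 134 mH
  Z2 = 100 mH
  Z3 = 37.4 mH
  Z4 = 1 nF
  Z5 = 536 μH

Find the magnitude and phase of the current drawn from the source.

Step 1 — Angular frequency: ω = 2π·f = 2π·1e+04 = 6.283e+04 rad/s.
Step 2 — Component impedances:
  Z1: Z = jωL = j·6.283e+04·0.134 = 0 + j8419 Ω
  Z2: Z = jωL = j·6.283e+04·0.1 = 0 + j6283 Ω
  Z3: Z = jωL = j·6.283e+04·0.0374 = 0 + j2350 Ω
  Z4: Z = 1/(jωC) = -j/(ω·C) = 0 - j1.592e+04 Ω
  Z5: Z = jωL = j·6.283e+04·0.000536 = 0 + j33.68 Ω
Step 3 — Bridge requires nodal analysis (the Z5 bridge couples midpoints C and D, so the two paths cannot be reduced to a simple series/parallel combination). Setting node B to ground and injecting 1 A at node A, the 3-node admittance system at A, C, D solves to V_A = Z_AB = 0 + j1.229e+04 Ω = 1.229e+04∠90.0° Ω.
Step 4 — Source phasor: V = 108∠-62.9° V = 49.2 - j96.14 V.
Step 5 — Ohm's law: I = V / Z_total = (49.2 - j96.14) / (0 + j1.229e+04) = -0.007824 - j0.004004 A.
Step 6 — Convert to polar: |I| = 0.008789 A, ∠I = -152.9°.

I = 0.008789∠-152.9° A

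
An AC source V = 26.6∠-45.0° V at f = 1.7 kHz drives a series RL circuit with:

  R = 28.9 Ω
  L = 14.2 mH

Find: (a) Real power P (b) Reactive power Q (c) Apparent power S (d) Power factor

Step 1 — Angular frequency: ω = 2π·f = 2π·1700 = 1.068e+04 rad/s.
Step 2 — Component impedances:
  R: Z = R = 28.9 Ω
  L: Z = jωL = j·1.068e+04·0.0142 = 0 + j151.7 Ω
Step 3 — Series combination: Z_total = R + L = 28.9 + j151.7 Ω = 154.4∠79.2° Ω.
Step 4 — Source phasor: V = 26.6∠-45.0° V = 18.81 - j18.81 V.
Step 5 — Current: I = V / Z = -0.09686 - j0.1425 A = 0.1723∠-124.2° A.
Step 6 — Complex power: S = V·I* = 0.8577 + j4.502 VA.
Step 7 — Real power: P = Re(S) = 0.8577 W.
Step 8 — Reactive power: Q = Im(S) = 4.502 VAR.
Step 9 — Apparent power: |S| = 4.582 VA.
Step 10 — Power factor: PF = P/|S| = 0.1872 (lagging).

(a) P = 0.8577 W  (b) Q = 4.502 VAR  (c) S = 4.582 VA  (d) PF = 0.1872 (lagging)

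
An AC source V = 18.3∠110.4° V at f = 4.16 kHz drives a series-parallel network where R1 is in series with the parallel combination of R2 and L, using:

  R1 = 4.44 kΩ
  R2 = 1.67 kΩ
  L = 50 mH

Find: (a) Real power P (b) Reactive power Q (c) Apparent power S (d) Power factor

Step 1 — Angular frequency: ω = 2π·f = 2π·4160 = 2.614e+04 rad/s.
Step 2 — Component impedances:
  R1: Z = R = 4440 Ω
  R2: Z = R = 1670 Ω
  L: Z = jωL = j·2.614e+04·0.05 = 0 + j1307 Ω
Step 3 — Parallel branch: R2 || L = 1/(1/R2 + 1/L) = 634.3 + j810.5 Ω.
Step 4 — Series with R1: Z_total = R1 + (R2 || L) = 5074 + j810.5 Ω = 5139∠9.1° Ω.
Step 5 — Source phasor: V = 18.3∠110.4° V = -6.379 + j17.15 V.
Step 6 — Current: I = V / Z = -0.0006993 + j0.003492 A = 0.003561∠101.3° A.
Step 7 — Complex power: S = V·I* = 0.06436 + j0.01028 VA.
Step 8 — Real power: P = Re(S) = 0.06436 W.
Step 9 — Reactive power: Q = Im(S) = 0.01028 VAR.
Step 10 — Apparent power: |S| = 0.06517 VA.
Step 11 — Power factor: PF = P/|S| = 0.9875 (lagging).

(a) P = 0.06436 W  (b) Q = 0.01028 VAR  (c) S = 0.06517 VA  (d) PF = 0.9875 (lagging)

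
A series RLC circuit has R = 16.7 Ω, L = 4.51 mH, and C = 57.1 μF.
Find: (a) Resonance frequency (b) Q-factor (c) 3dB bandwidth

Step 1 — Resonance condition Im(Z)=0 gives ω₀ = 1/√(LC).
Step 2 — ω₀ = 1/√(0.00451·5.71e-05) = 1971 rad/s.
Step 3 — f₀ = ω₀/(2π) = 313.6 Hz.
Step 4 — Series Q: Q = ω₀L/R = 1971·0.00451/16.7 = 0.5322.
Step 5 — 3dB bandwidth: Δω = ω₀/Q = 3703 rad/s; BW = Δω/(2π) = 589.3 Hz.

(a) f₀ = 313.6 Hz  (b) Q = 0.5322  (c) BW = 589.3 Hz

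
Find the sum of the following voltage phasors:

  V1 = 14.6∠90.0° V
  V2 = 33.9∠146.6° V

Step 1 — Convert each phasor to rectangular form:
  V1 = 14.6·(cos(90.0°) + j·sin(90.0°)) = 0 + j14.6 V
  V2 = 33.9·(cos(146.6°) + j·sin(146.6°)) = -28.3 + j18.66 V
Step 2 — Sum components: V_total = -28.3 + j33.26 V.
Step 3 — Convert to polar: |V_total| = 43.67 V, ∠V_total = 130.4°.

V_total = 43.67∠130.4° V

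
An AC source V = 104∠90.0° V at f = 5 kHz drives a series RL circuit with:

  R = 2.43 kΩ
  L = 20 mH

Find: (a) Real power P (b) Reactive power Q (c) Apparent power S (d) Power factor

Step 1 — Angular frequency: ω = 2π·f = 2π·5000 = 3.142e+04 rad/s.
Step 2 — Component impedances:
  R: Z = R = 2430 Ω
  L: Z = jωL = j·3.142e+04·0.02 = 0 + j628.3 Ω
Step 3 — Series combination: Z_total = R + L = 2430 + j628.3 Ω = 2510∠14.5° Ω.
Step 4 — Source phasor: V = 104∠90.0° V = 0 + j104 V.
Step 5 — Current: I = V / Z = 0.01037 + j0.04012 A = 0.04144∠75.5° A.
Step 6 — Complex power: S = V·I* = 4.172 + j1.079 VA.
Step 7 — Real power: P = Re(S) = 4.172 W.
Step 8 — Reactive power: Q = Im(S) = 1.079 VAR.
Step 9 — Apparent power: |S| = 4.309 VA.
Step 10 — Power factor: PF = P/|S| = 0.9682 (lagging).

(a) P = 4.172 W  (b) Q = 1.079 VAR  (c) S = 4.309 VA  (d) PF = 0.9682 (lagging)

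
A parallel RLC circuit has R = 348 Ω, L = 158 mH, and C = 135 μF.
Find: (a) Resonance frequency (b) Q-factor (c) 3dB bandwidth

Step 1 — Resonance: ω₀ = 1/√(LC) = 1/√(0.158·0.000135) = 216.5 rad/s.
Step 2 — f₀ = ω₀/(2π) = 34.46 Hz.
Step 3 — Parallel Q: Q = R/(ω₀L) = 348/(216.5·0.158) = 10.17.
Step 4 — Bandwidth: Δω = ω₀/Q = 21.29 rad/s; BW = Δω/(2π) = 3.388 Hz.

(a) f₀ = 34.46 Hz  (b) Q = 10.17  (c) BW = 3.388 Hz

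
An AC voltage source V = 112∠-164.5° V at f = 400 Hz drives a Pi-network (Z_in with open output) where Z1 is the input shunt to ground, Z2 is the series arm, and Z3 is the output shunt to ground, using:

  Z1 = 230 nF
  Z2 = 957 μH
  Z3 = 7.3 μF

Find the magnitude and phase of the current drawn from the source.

Step 1 — Angular frequency: ω = 2π·f = 2π·400 = 2513 rad/s.
Step 2 — Component impedances:
  Z1: Z = 1/(jωC) = -j/(ω·C) = 0 - j1730 Ω
  Z2: Z = jωL = j·2513·0.000957 = 0 + j2.405 Ω
  Z3: Z = 1/(jωC) = -j/(ω·C) = 0 - j54.51 Ω
Step 3 — With open output, the series arm Z2 and the output shunt Z3 appear in series to ground: Z2 + Z3 = 0 - j52.1 Ω.
Step 4 — Parallel with input shunt Z1: Z_in = Z1 || (Z2 + Z3) = 0 - j50.58 Ω = 50.58∠-90.0° Ω.
Step 5 — Source phasor: V = 112∠-164.5° V = -107.9 - j29.93 V.
Step 6 — Ohm's law: I = V / Z_total = (-107.9 - j29.93) / (0 - j50.58) = 0.5918 - j2.134 A.
Step 7 — Convert to polar: |I| = 2.214 A, ∠I = -74.5°.

I = 2.214∠-74.5° A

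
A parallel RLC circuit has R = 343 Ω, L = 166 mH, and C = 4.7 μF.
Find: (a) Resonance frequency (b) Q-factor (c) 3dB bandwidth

Step 1 — Resonance: ω₀ = 1/√(LC) = 1/√(0.166·4.7e-06) = 1132 rad/s.
Step 2 — f₀ = ω₀/(2π) = 180.2 Hz.
Step 3 — Parallel Q: Q = R/(ω₀L) = 343/(1132·0.166) = 1.825.
Step 4 — Bandwidth: Δω = ω₀/Q = 620.3 rad/s; BW = Δω/(2π) = 98.73 Hz.

(a) f₀ = 180.2 Hz  (b) Q = 1.825  (c) BW = 98.73 Hz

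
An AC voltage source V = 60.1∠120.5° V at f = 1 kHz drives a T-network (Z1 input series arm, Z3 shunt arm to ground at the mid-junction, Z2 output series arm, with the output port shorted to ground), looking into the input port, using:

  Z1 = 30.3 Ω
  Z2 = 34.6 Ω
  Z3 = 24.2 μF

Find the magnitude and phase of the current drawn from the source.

Step 1 — Angular frequency: ω = 2π·f = 2π·1000 = 6283 rad/s.
Step 2 — Component impedances:
  Z1: Z = R = 30.3 Ω
  Z2: Z = R = 34.6 Ω
  Z3: Z = 1/(jωC) = -j/(ω·C) = 0 - j6.577 Ω
Step 3 — With the output port shorted to ground, the output series arm Z2 runs from the junction to ground; the shunt arm Z3 also runs from the junction to ground. They appear in parallel: Z3 || Z2 = 1.206 - j6.347 Ω.
Step 4 — Series with input arm Z1: Z_in = Z1 + (Z3 || Z2) = 31.51 - j6.347 Ω = 32.14∠-11.4° Ω.
Step 5 — Source phasor: V = 60.1∠120.5° V = -30.5 + j51.78 V.
Step 6 — Ohm's law: I = V / Z_total = (-30.5 + j51.78) / (31.51 - j6.347) = -1.249 + j1.392 A.
Step 7 — Convert to polar: |I| = 1.87 A, ∠I = 131.9°.

I = 1.87∠131.9° A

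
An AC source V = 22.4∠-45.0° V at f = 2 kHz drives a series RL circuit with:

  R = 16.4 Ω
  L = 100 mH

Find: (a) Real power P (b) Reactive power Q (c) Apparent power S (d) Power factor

Step 1 — Angular frequency: ω = 2π·f = 2π·2000 = 1.257e+04 rad/s.
Step 2 — Component impedances:
  R: Z = R = 16.4 Ω
  L: Z = jωL = j·1.257e+04·0.1 = 0 + j1257 Ω
Step 3 — Series combination: Z_total = R + L = 16.4 + j1257 Ω = 1257∠89.3° Ω.
Step 4 — Source phasor: V = 22.4∠-45.0° V = 15.84 - j15.84 V.
Step 5 — Current: I = V / Z = -0.01244 - j0.01277 A = 0.01782∠-134.3° A.
Step 6 — Complex power: S = V·I* = 0.00521 + j0.3992 VA.
Step 7 — Real power: P = Re(S) = 0.00521 W.
Step 8 — Reactive power: Q = Im(S) = 0.3992 VAR.
Step 9 — Apparent power: |S| = 0.3993 VA.
Step 10 — Power factor: PF = P/|S| = 0.01305 (lagging).

(a) P = 0.00521 W  (b) Q = 0.3992 VAR  (c) S = 0.3993 VA  (d) PF = 0.01305 (lagging)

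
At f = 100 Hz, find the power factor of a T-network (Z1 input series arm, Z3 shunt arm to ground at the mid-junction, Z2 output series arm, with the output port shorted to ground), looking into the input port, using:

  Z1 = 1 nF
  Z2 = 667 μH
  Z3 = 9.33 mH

Step 1 — Angular frequency: ω = 2π·f = 2π·100 = 628.3 rad/s.
Step 2 — Component impedances:
  Z1: Z = 1/(jωC) = -j/(ω·C) = 0 - j1.592e+06 Ω
  Z2: Z = jωL = j·628.3·0.000667 = 0 + j0.4191 Ω
  Z3: Z = jωL = j·628.3·0.00933 = 0 + j5.862 Ω
Step 3 — With the output port shorted to ground, the output series arm Z2 runs from the junction to ground; the shunt arm Z3 also runs from the junction to ground. They appear in parallel: Z3 || Z2 = 0 + j0.3911 Ω.
Step 4 — Series with input arm Z1: Z_in = Z1 + (Z3 || Z2) = 0 - j1.592e+06 Ω = 1.592e+06∠-90.0° Ω.
Step 5 — Power factor: PF = cos(φ) = Re(Z)/|Z| = 0/1.592e+06 = 0.
Step 6 — Type: Im(Z) = -1.592e+06 ⇒ leading (phase φ = -90.0°).

PF = 0 (leading, φ = -90.0°)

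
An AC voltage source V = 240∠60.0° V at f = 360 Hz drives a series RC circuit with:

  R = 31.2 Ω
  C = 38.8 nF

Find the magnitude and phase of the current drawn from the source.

Step 1 — Angular frequency: ω = 2π·f = 2π·360 = 2262 rad/s.
Step 2 — Component impedances:
  R: Z = R = 31.2 Ω
  C: Z = 1/(jωC) = -j/(ω·C) = 0 - j1.139e+04 Ω
Step 3 — Series combination: Z_total = R + C = 31.2 - j1.139e+04 Ω = 1.139e+04∠-89.8° Ω.
Step 4 — Source phasor: V = 240∠60.0° V = 120 + j207.8 V.
Step 5 — Ohm's law: I = V / Z_total = (120 + j207.8) / (31.2 - j1.139e+04) = -0.01821 + j0.01058 A.
Step 6 — Convert to polar: |I| = 0.02106 A, ∠I = 149.8°.

I = 0.02106∠149.8° A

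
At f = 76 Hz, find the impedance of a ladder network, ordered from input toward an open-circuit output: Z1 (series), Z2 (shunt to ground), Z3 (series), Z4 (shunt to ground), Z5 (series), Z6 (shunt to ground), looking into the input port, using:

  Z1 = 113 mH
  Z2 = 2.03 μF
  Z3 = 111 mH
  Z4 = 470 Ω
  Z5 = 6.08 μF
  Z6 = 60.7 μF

Step 1 — Angular frequency: ω = 2π·f = 2π·76 = 477.5 rad/s.
Step 2 — Component impedances:
  Z1: Z = jωL = j·477.5·0.113 = 0 + j53.96 Ω
  Z2: Z = 1/(jωC) = -j/(ω·C) = 0 - j1032 Ω
  Z3: Z = jωL = j·477.5·0.111 = 0 + j53 Ω
  Z4: Z = R = 470 Ω
  Z5: Z = 1/(jωC) = -j/(ω·C) = 0 - j344.4 Ω
  Z6: Z = 1/(jωC) = -j/(ω·C) = 0 - j34.5 Ω
Step 3 — Ladder network (open output): work backward from the far end, alternating series and parallel combinations. Z_in = 131.9 - j117.1 Ω = 176.3∠-41.6° Ω.

Z = 131.9 - j117.1 Ω = 176.3∠-41.6° Ω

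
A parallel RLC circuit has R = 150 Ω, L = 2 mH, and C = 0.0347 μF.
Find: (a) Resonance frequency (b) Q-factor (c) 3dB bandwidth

Step 1 — Resonance: ω₀ = 1/√(LC) = 1/√(0.002·3.47e-08) = 1.2e+05 rad/s.
Step 2 — f₀ = ω₀/(2π) = 1.91e+04 Hz.
Step 3 — Parallel Q: Q = R/(ω₀L) = 150/(1.2e+05·0.002) = 0.6248.
Step 4 — Bandwidth: Δω = ω₀/Q = 1.921e+05 rad/s; BW = Δω/(2π) = 3.058e+04 Hz.

(a) f₀ = 1.91e+04 Hz  (b) Q = 0.6248  (c) BW = 3.058e+04 Hz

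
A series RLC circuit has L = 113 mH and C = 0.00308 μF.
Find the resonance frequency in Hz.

Step 1 — Resonance condition Im(Z)=0 gives ω₀ = 1/√(LC).
Step 2 — ω₀ = 1/√(0.113·3.08e-09) = 5.36e+04 rad/s.
Step 3 — f₀ = ω₀/(2π) = 8531 Hz.

f₀ = 8531 Hz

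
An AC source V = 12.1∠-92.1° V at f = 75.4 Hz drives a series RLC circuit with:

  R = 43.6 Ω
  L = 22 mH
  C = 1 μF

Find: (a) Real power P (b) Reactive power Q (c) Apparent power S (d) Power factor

Step 1 — Angular frequency: ω = 2π·f = 2π·75.4 = 473.8 rad/s.
Step 2 — Component impedances:
  R: Z = R = 43.6 Ω
  L: Z = jωL = j·473.8·0.022 = 0 + j10.42 Ω
  C: Z = 1/(jωC) = -j/(ω·C) = 0 - j2111 Ω
Step 3 — Series combination: Z_total = R + L + C = 43.6 - j2100 Ω = 2101∠-88.8° Ω.
Step 4 — Source phasor: V = 12.1∠-92.1° V = -0.4434 - j12.09 V.
Step 5 — Current: I = V / Z = 0.00575 - j0.0003305 A = 0.00576∠-3.3° A.
Step 6 — Complex power: S = V·I* = 0.001446 - j0.06968 VA.
Step 7 — Real power: P = Re(S) = 0.001446 W.
Step 8 — Reactive power: Q = Im(S) = -0.06968 VAR.
Step 9 — Apparent power: |S| = 0.06969 VA.
Step 10 — Power factor: PF = P/|S| = 0.02075 (leading).

(a) P = 0.001446 W  (b) Q = -0.06968 VAR  (c) S = 0.06969 VA  (d) PF = 0.02075 (leading)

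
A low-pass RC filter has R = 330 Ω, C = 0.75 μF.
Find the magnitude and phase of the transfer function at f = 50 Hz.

Step 1 — Angular frequency: ω = 2π·50 = 314.2 rad/s.
Step 2 — Transfer function: H(jω) = 1/(1 + jωRC).
Step 3 — Denominator: 1 + jωRC = 1 + j·314.2·330·7.5e-07 = 1 + j0.07775.
Step 4 — H = 0.994 - j0.07729.
Step 5 — Magnitude: |H| = 0.997 (-0.0 dB); phase: φ = -4.4°.

|H| = 0.997 (-0.0 dB), φ = -4.4°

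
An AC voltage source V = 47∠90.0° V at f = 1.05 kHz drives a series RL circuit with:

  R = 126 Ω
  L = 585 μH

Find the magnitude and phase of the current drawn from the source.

Step 1 — Angular frequency: ω = 2π·f = 2π·1050 = 6597 rad/s.
Step 2 — Component impedances:
  R: Z = R = 126 Ω
  L: Z = jωL = j·6597·0.000585 = 0 + j3.859 Ω
Step 3 — Series combination: Z_total = R + L = 126 + j3.859 Ω = 126.1∠1.8° Ω.
Step 4 — Source phasor: V = 47∠90.0° V = 0 + j47 V.
Step 5 — Ohm's law: I = V / Z_total = (0 + j47) / (126 + j3.859) = 0.01141 + j0.3727 A.
Step 6 — Convert to polar: |I| = 0.3728 A, ∠I = 88.2°.

I = 0.3728∠88.2° A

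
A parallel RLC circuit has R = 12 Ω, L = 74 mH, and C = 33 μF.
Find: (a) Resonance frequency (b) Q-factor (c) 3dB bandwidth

Step 1 — Resonance: ω₀ = 1/√(LC) = 1/√(0.074·3.3e-05) = 639.9 rad/s.
Step 2 — f₀ = ω₀/(2π) = 101.8 Hz.
Step 3 — Parallel Q: Q = R/(ω₀L) = 12/(639.9·0.074) = 0.2534.
Step 4 — Bandwidth: Δω = ω₀/Q = 2525 rad/s; BW = Δω/(2π) = 401.9 Hz.

(a) f₀ = 101.8 Hz  (b) Q = 0.2534  (c) BW = 401.9 Hz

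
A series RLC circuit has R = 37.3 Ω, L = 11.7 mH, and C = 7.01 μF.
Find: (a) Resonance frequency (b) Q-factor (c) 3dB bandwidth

Step 1 — Resonance: ω₀ = 1/√(LC) = 1/√(0.0117·7.01e-06) = 3492 rad/s.
Step 2 — f₀ = ω₀/(2π) = 555.7 Hz.
Step 3 — Series Q: Q = ω₀L/R = 3492·0.0117/37.3 = 1.095.
Step 4 — Bandwidth: Δω = ω₀/Q = 3188 rad/s; BW = Δω/(2π) = 507.4 Hz.

(a) f₀ = 555.7 Hz  (b) Q = 1.095  (c) BW = 507.4 Hz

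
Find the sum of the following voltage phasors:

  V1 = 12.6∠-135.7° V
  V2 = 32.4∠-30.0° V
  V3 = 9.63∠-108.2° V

Step 1 — Convert each phasor to rectangular form:
  V1 = 12.6·(cos(-135.7°) + j·sin(-135.7°)) = -9.018 - j8.8 V
  V2 = 32.4·(cos(-30.0°) + j·sin(-30.0°)) = 28.06 - j16.2 V
  V3 = 9.63·(cos(-108.2°) + j·sin(-108.2°)) = -3.008 - j9.148 V
Step 2 — Sum components: V_total = 16.03 - j34.15 V.
Step 3 — Convert to polar: |V_total| = 37.73 V, ∠V_total = -64.8°.

V_total = 37.73∠-64.8° V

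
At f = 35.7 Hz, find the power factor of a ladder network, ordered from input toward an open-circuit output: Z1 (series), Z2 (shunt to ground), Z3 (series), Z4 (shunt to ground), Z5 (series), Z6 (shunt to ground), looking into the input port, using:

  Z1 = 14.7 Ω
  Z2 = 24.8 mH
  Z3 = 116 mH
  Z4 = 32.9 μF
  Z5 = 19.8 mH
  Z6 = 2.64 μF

Step 1 — Angular frequency: ω = 2π·f = 2π·35.7 = 224.3 rad/s.
Step 2 — Component impedances:
  Z1: Z = R = 14.7 Ω
  Z2: Z = jωL = j·224.3·0.0248 = 0 + j5.563 Ω
  Z3: Z = jωL = j·224.3·0.116 = 0 + j26.02 Ω
  Z4: Z = 1/(jωC) = -j/(ω·C) = 0 - j135.5 Ω
  Z5: Z = jωL = j·224.3·0.0198 = 0 + j4.441 Ω
  Z6: Z = 1/(jωC) = -j/(ω·C) = 0 - j1689 Ω
Step 3 — Ladder network (open output): work backward from the far end, alternating series and parallel combinations. Z_in = 14.7 + j5.893 Ω = 15.84∠21.8° Ω.
Step 4 — Power factor: PF = cos(φ) = Re(Z)/|Z| = 14.7/15.837 = 0.9282.
Step 5 — Type: Im(Z) = 5.893 ⇒ lagging (phase φ = 21.8°).

PF = 0.9282 (lagging, φ = 21.8°)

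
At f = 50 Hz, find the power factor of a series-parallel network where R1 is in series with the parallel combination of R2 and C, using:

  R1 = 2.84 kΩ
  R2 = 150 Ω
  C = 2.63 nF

Step 1 — Angular frequency: ω = 2π·f = 2π·50 = 314.2 rad/s.
Step 2 — Component impedances:
  R1: Z = R = 2840 Ω
  R2: Z = R = 150 Ω
  C: Z = 1/(jωC) = -j/(ω·C) = 0 - j1.21e+06 Ω
Step 3 — Parallel branch: R2 || C = 1/(1/R2 + 1/C) = 150 - j0.01859 Ω.
Step 4 — Series with R1: Z_total = R1 + (R2 || C) = 2990 - j0.01859 Ω = 2990∠-0.0° Ω.
Step 5 — Power factor: PF = cos(φ) = Re(Z)/|Z| = 2990/2990 = 1.
Step 6 — Type: Im(Z) = -0.01859 ⇒ leading (phase φ = -0.0°).

PF = 1 (leading, φ = -0.0°)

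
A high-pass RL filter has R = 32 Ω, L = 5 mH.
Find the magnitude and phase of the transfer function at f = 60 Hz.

Step 1 — Angular frequency: ω = 2π·60 = 377 rad/s.
Step 2 — Transfer function: H(jω) = jωL/(R + jωL).
Step 3 — Numerator jωL = j·1.885; denominator R + jωL = 32 + j1.885.
Step 4 — H = 0.003458 + j0.0587.
Step 5 — Magnitude: |H| = 0.0588 (-24.6 dB); phase: φ = 86.6°.

|H| = 0.0588 (-24.6 dB), φ = 86.6°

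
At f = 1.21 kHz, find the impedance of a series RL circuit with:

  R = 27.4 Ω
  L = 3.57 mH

Step 1 — Angular frequency: ω = 2π·f = 2π·1210 = 7603 rad/s.
Step 2 — Component impedances:
  R: Z = R = 27.4 Ω
  L: Z = jωL = j·7603·0.00357 = 0 + j27.14 Ω
Step 3 — Series combination: Z_total = R + L = 27.4 + j27.14 Ω = 38.57∠44.7° Ω.

Z = 27.4 + j27.14 Ω = 38.57∠44.7° Ω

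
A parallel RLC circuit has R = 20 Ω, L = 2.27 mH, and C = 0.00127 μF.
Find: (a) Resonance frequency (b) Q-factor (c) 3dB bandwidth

Step 1 — Resonance: ω₀ = 1/√(LC) = 1/√(0.00227·1.27e-09) = 5.89e+05 rad/s.
Step 2 — f₀ = ω₀/(2π) = 9.374e+04 Hz.
Step 3 — Parallel Q: Q = R/(ω₀L) = 20/(5.89e+05·0.00227) = 0.01496.
Step 4 — Bandwidth: Δω = ω₀/Q = 3.937e+07 rad/s; BW = Δω/(2π) = 6.266e+06 Hz.

(a) f₀ = 9.374e+04 Hz  (b) Q = 0.01496  (c) BW = 6.266e+06 Hz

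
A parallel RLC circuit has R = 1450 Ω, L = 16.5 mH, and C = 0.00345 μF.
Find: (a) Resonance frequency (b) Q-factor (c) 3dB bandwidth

Step 1 — Resonance: ω₀ = 1/√(LC) = 1/√(0.0165·3.45e-09) = 1.325e+05 rad/s.
Step 2 — f₀ = ω₀/(2π) = 2.109e+04 Hz.
Step 3 — Parallel Q: Q = R/(ω₀L) = 1450/(1.325e+05·0.0165) = 0.663.
Step 4 — Bandwidth: Δω = ω₀/Q = 1.999e+05 rad/s; BW = Δω/(2π) = 3.182e+04 Hz.

(a) f₀ = 2.109e+04 Hz  (b) Q = 0.663  (c) BW = 3.182e+04 Hz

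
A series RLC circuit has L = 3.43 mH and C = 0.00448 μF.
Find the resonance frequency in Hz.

Step 1 — Resonance condition Im(Z)=0 gives ω₀ = 1/√(LC).
Step 2 — ω₀ = 1/√(0.00343·4.48e-09) = 2.551e+05 rad/s.
Step 3 — f₀ = ω₀/(2π) = 4.06e+04 Hz.

f₀ = 4.06e+04 Hz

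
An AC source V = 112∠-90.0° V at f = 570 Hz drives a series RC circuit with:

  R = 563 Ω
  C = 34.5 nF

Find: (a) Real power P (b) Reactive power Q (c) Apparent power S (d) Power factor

Step 1 — Angular frequency: ω = 2π·f = 2π·570 = 3581 rad/s.
Step 2 — Component impedances:
  R: Z = R = 563 Ω
  C: Z = 1/(jωC) = -j/(ω·C) = 0 - j8093 Ω
Step 3 — Series combination: Z_total = R + C = 563 - j8093 Ω = 8113∠-86.0° Ω.
Step 4 — Source phasor: V = 112∠-90.0° V = 0 - j112 V.
Step 5 — Current: I = V / Z = 0.01377 - j0.000958 A = 0.01381∠-4.0° A.
Step 6 — Complex power: S = V·I* = 0.1073 - j1.542 VA.
Step 7 — Real power: P = Re(S) = 0.1073 W.
Step 8 — Reactive power: Q = Im(S) = -1.542 VAR.
Step 9 — Apparent power: |S| = 1.546 VA.
Step 10 — Power factor: PF = P/|S| = 0.0694 (leading).

(a) P = 0.1073 W  (b) Q = -1.542 VAR  (c) S = 1.546 VA  (d) PF = 0.0694 (leading)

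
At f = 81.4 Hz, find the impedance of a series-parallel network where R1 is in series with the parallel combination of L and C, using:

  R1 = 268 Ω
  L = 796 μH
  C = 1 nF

Step 1 — Angular frequency: ω = 2π·f = 2π·81.4 = 511.5 rad/s.
Step 2 — Component impedances:
  R1: Z = R = 268 Ω
  L: Z = jωL = j·511.5·0.000796 = 0 + j0.4071 Ω
  C: Z = 1/(jωC) = -j/(ω·C) = 0 - j1.955e+06 Ω
Step 3 — Parallel branch: L || C = 1/(1/L + 1/C) = 0 + j0.4071 Ω.
Step 4 — Series with R1: Z_total = R1 + (L || C) = 268 + j0.4071 Ω = 268∠0.1° Ω.

Z = 268 + j0.4071 Ω = 268∠0.1° Ω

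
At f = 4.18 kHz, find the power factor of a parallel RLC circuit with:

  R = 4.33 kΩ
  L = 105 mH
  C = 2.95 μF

Step 1 — Angular frequency: ω = 2π·f = 2π·4180 = 2.626e+04 rad/s.
Step 2 — Component impedances:
  R: Z = R = 4330 Ω
  L: Z = jωL = j·2.626e+04·0.105 = 0 + j2758 Ω
  C: Z = 1/(jωC) = -j/(ω·C) = 0 - j12.91 Ω
Step 3 — Parallel combination: 1/Z_total = 1/R + 1/L + 1/C; Z_total = 0.03884 - j12.97 Ω = 12.97∠-89.8° Ω.
Step 4 — Power factor: PF = cos(φ) = Re(Z)/|Z| = 0.03884/12.97 = 0.002995.
Step 5 — Type: Im(Z) = -12.97 ⇒ leading (phase φ = -89.8°).

PF = 0.002995 (leading, φ = -89.8°)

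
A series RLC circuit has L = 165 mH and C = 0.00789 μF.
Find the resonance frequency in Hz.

Step 1 — Resonance condition Im(Z)=0 gives ω₀ = 1/√(LC).
Step 2 — ω₀ = 1/√(0.165·7.89e-09) = 2.772e+04 rad/s.
Step 3 — f₀ = ω₀/(2π) = 4411 Hz.

f₀ = 4411 Hz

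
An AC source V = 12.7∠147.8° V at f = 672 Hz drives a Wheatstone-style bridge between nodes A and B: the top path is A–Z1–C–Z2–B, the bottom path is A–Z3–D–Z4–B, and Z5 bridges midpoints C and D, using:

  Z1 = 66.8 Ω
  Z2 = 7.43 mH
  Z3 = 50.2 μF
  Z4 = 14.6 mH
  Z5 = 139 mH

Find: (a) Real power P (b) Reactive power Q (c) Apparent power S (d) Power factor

Step 1 — Angular frequency: ω = 2π·f = 2π·672 = 4222 rad/s.
Step 2 — Component impedances:
  Z1: Z = R = 66.8 Ω
  Z2: Z = jωL = j·4222·0.00743 = 0 + j31.37 Ω
  Z3: Z = 1/(jωC) = -j/(ω·C) = 0 - j4.718 Ω
  Z4: Z = jωL = j·4222·0.0146 = 0 + j61.65 Ω
  Z5: Z = jωL = j·4222·0.139 = 0 + j586.9 Ω
Step 3 — Bridge requires nodal analysis (the Z5 bridge couples midpoints C and D, so the two paths cannot be reduced to a simple series/parallel combination). Setting node B to ground and injecting 1 A at node A, the 3-node admittance system at A, C, D solves to V_A = Z_AB = 15.44 + j33.87 Ω = 37.22∠65.5° Ω.
Step 4 — Source phasor: V = 12.7∠147.8° V = -10.75 + j6.768 V.
Step 5 — Current: I = V / Z = 0.04566 + j0.3381 A = 0.3412∠82.3° A.
Step 6 — Complex power: S = V·I* = 1.797 + j3.943 VA.
Step 7 — Real power: P = Re(S) = 1.797 W.
Step 8 — Reactive power: Q = Im(S) = 3.943 VAR.
Step 9 — Apparent power: |S| = 4.333 VA.
Step 10 — Power factor: PF = P/|S| = 0.4148 (lagging).

(a) P = 1.797 W  (b) Q = 3.943 VAR  (c) S = 4.333 VA  (d) PF = 0.4148 (lagging)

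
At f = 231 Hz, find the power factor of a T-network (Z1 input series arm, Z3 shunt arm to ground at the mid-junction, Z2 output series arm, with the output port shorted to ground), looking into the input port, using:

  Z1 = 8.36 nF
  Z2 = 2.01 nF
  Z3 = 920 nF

Step 1 — Angular frequency: ω = 2π·f = 2π·231 = 1451 rad/s.
Step 2 — Component impedances:
  Z1: Z = 1/(jωC) = -j/(ω·C) = 0 - j8.241e+04 Ω
  Z2: Z = 1/(jωC) = -j/(ω·C) = 0 - j3.428e+05 Ω
  Z3: Z = 1/(jωC) = -j/(ω·C) = 0 - j748.9 Ω
Step 3 — With the output port shorted to ground, the output series arm Z2 runs from the junction to ground; the shunt arm Z3 also runs from the junction to ground. They appear in parallel: Z3 || Z2 = 0 - j747.3 Ω.
Step 4 — Series with input arm Z1: Z_in = Z1 + (Z3 || Z2) = 0 - j8.316e+04 Ω = 8.316e+04∠-90.0° Ω.
Step 5 — Power factor: PF = cos(φ) = Re(Z)/|Z| = 0/8.316e+04 = 0.
Step 6 — Type: Im(Z) = -8.316e+04 ⇒ leading (phase φ = -90.0°).

PF = 0 (leading, φ = -90.0°)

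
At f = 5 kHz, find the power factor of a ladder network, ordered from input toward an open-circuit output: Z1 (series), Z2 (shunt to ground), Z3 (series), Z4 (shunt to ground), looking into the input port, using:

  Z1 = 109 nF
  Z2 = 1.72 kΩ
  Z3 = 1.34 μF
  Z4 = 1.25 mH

Step 1 — Angular frequency: ω = 2π·f = 2π·5000 = 3.142e+04 rad/s.
Step 2 — Component impedances:
  Z1: Z = 1/(jωC) = -j/(ω·C) = 0 - j292 Ω
  Z2: Z = R = 1720 Ω
  Z3: Z = 1/(jωC) = -j/(ω·C) = 0 - j23.75 Ω
  Z4: Z = jωL = j·3.142e+04·0.00125 = 0 + j39.27 Ω
Step 3 — Ladder network (open output): work backward from the far end, alternating series and parallel combinations. Z_in = 0.1399 - j276.5 Ω = 276.5∠-90.0° Ω.
Step 4 — Power factor: PF = cos(φ) = Re(Z)/|Z| = 0.13995/276.51 = 0.0005061.
Step 5 — Type: Im(Z) = -276.5 ⇒ leading (phase φ = -90.0°).

PF = 0.0005061 (leading, φ = -90.0°)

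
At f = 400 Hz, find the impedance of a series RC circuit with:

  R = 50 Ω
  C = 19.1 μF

Step 1 — Angular frequency: ω = 2π·f = 2π·400 = 2513 rad/s.
Step 2 — Component impedances:
  R: Z = R = 50 Ω
  C: Z = 1/(jωC) = -j/(ω·C) = 0 - j20.83 Ω
Step 3 — Series combination: Z_total = R + C = 50 - j20.83 Ω = 54.17∠-22.6° Ω.

Z = 50 - j20.83 Ω = 54.17∠-22.6° Ω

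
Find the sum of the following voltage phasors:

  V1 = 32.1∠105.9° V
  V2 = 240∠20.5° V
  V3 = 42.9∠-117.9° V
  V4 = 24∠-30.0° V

Step 1 — Convert each phasor to rectangular form:
  V1 = 32.1·(cos(105.9°) + j·sin(105.9°)) = -8.794 + j30.87 V
  V2 = 240·(cos(20.5°) + j·sin(20.5°)) = 224.8 + j84.05 V
  V3 = 42.9·(cos(-117.9°) + j·sin(-117.9°)) = -20.07 - j37.91 V
  V4 = 24·(cos(-30.0°) + j·sin(-30.0°)) = 20.78 - j12 V
Step 2 — Sum components: V_total = 216.7 + j65.01 V.
Step 3 — Convert to polar: |V_total| = 226.3 V, ∠V_total = 16.7°.

V_total = 226.3∠16.7° V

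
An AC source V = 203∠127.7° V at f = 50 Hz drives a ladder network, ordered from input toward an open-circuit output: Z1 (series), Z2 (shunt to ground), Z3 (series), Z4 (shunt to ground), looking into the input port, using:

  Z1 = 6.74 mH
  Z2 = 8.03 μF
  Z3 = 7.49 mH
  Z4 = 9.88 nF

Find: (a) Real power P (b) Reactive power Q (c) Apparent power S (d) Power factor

Step 1 — Angular frequency: ω = 2π·f = 2π·50 = 314.2 rad/s.
Step 2 — Component impedances:
  Z1: Z = jωL = j·314.2·0.00674 = 0 + j2.117 Ω
  Z2: Z = 1/(jωC) = -j/(ω·C) = 0 - j396.4 Ω
  Z3: Z = jωL = j·314.2·0.00749 = 0 + j2.353 Ω
  Z4: Z = 1/(jωC) = -j/(ω·C) = 0 - j3.222e+05 Ω
Step 3 — Ladder network (open output): work backward from the far end, alternating series and parallel combinations. Z_in = 0 - j393.8 Ω = 393.8∠-90.0° Ω.
Step 4 — Source phasor: V = 203∠127.7° V = -124.1 + j160.6 V.
Step 5 — Current: I = V / Z = -0.4079 - j0.3152 A = 0.5155∠-142.3° A.
Step 6 — Complex power: S = V·I* = 0 - j104.6 VA.
Step 7 — Real power: P = Re(S) = 0 W.
Step 8 — Reactive power: Q = Im(S) = -104.6 VAR.
Step 9 — Apparent power: |S| = 104.6 VA.
Step 10 — Power factor: PF = P/|S| = 0 (leading).

(a) P = 0 W  (b) Q = -104.6 VAR  (c) S = 104.6 VA  (d) PF = 0 (leading)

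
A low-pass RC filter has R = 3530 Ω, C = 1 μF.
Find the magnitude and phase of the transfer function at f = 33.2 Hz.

Step 1 — Angular frequency: ω = 2π·33.2 = 208.6 rad/s.
Step 2 — Transfer function: H(jω) = 1/(1 + jωRC).
Step 3 — Denominator: 1 + jωRC = 1 + j·208.6·3530·1e-06 = 1 + j0.7364.
Step 4 — H = 0.6484 - j0.4775.
Step 5 — Magnitude: |H| = 0.8052 (-1.9 dB); phase: φ = -36.4°.

|H| = 0.8052 (-1.9 dB), φ = -36.4°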